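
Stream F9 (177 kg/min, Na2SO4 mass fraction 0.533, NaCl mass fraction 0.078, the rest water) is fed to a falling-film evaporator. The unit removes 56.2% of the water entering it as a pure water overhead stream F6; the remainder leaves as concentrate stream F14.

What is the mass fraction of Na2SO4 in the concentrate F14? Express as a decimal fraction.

0.682

Na2SO4 is not removed: 177×0.533 = 94.341 kg/min of Na2SO4 enters F14.
water entering = 177×0.389 = 68.853 kg/min; overhead removed = 0.562×68.853 = 38.695 kg/min.
Concentrate = 177 − 38.695 = 138.3 kg/min.
Mass fraction = 94.341/138.3 = 0.682.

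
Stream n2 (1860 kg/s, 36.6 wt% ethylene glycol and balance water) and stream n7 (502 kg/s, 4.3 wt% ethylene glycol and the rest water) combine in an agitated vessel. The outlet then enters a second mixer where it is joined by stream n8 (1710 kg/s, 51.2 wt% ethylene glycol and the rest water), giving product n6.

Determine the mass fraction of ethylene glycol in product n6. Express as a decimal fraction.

0.3875

Overall, product flow = 4072 kg/s.
ethylene glycol in = 1860×0.366 + 502×0.043 + 1710×0.512 = 1577.9 kg/s.
ethylene glycol fraction in n6 = 0.3875.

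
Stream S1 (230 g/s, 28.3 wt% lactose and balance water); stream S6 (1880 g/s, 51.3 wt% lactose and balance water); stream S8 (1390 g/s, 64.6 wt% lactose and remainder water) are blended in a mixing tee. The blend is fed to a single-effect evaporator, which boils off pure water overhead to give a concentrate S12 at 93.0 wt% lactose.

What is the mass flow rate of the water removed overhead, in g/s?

1427 g/s

lactose entering = 230×0.283 + 1880×0.513 + 1390×0.646 = 1927.5 g/s.
All lactose reports to S12, so S12 = 1927.5/0.930 = 2072.5 g/s.
Total feed = 3500 g/s; overhead = 3500 − 2072.5 = 1427.5 g/s.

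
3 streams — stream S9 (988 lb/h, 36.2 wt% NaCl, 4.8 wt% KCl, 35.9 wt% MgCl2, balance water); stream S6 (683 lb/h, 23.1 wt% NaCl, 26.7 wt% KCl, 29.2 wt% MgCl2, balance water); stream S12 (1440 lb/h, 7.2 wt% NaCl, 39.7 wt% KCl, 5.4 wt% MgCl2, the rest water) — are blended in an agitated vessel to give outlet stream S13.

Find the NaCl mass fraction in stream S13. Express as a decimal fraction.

0.1990

Total flow out = 988 + 683 + 1440 = 3111 lb/h.
NaCl in = 988×0.362 + 683×0.231 + 1440×0.072 = 619.11 lb/h.
NaCl mass fraction in S13 = 619.11/3111 = 0.1990.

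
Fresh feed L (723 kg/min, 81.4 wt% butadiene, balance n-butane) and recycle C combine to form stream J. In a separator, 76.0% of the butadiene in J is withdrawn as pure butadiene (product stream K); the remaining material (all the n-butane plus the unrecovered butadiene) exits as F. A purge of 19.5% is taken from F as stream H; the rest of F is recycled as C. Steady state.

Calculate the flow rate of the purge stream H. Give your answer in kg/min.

168.6 kg/min

n-butane enters only via L and leaves only via the purge: 723×0.186 = 0.195×(n-butane in F), and the separator passes all n-butane, so n-butane in J = n-butane in F = 689.63 kg/min.
butadiene in J: m_A = 723×0.814 + (1−0.195)·(1−0.760)·m_A, so m_A = 588.52/0.8068 = 729.45 kg/min.
F = (1−0.760)×729.45 + 689.63 = 864.7 kg/min.
Purge H = 0.195×864.7 = 168.62 kg/min.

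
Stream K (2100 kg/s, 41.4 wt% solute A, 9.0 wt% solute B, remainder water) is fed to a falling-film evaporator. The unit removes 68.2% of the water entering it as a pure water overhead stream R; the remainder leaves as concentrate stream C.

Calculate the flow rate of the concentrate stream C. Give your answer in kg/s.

water entering = 2100×0.496 = 1041.6 kg/s; overhead removed = 0.682×1041.6 = 710.37 kg/s.
Concentrate = 2100 − 710.37 = 1389.6 kg/s.

1390 kg/s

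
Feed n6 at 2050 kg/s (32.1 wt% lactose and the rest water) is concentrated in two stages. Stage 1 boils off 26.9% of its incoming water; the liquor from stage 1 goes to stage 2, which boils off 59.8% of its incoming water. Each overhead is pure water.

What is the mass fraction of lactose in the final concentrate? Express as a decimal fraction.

water in feed = 2050×0.679 = 1392 kg/s.
After stage 1: water left = (1−0.269)×1392 = 1017.5; stream total = 1675.6 kg/s.
After stage 2: water left = (1−0.598)×1017.5 = 409.04; final concentrate = 1067.1 kg/s.
lactose fraction = 658.05/1067.1 = 0.6167.

0.6167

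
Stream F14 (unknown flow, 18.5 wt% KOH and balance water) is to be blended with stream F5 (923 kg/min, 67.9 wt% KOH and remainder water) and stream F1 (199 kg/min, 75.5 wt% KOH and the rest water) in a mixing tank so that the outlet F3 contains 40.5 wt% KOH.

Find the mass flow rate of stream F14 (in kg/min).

1466 kg/min

Let F14 be the unknown flow. Total out = 1122 + F14.
KOH balance: 776.96 + 0.185·F14 = 0.405·(1122 + F14)
(0.185 − 0.405)·F14 = 0.405×1122 − 776.96 = -322.55
F14 = -322.55 / -0.220 = 1466.1 kg/min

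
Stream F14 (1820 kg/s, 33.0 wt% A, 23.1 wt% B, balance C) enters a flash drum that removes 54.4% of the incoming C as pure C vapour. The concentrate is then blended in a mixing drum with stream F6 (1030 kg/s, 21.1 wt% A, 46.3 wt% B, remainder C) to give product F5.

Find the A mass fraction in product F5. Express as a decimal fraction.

0.339

Vapour removed = 0.544×0.439×1820 = 434.65 kg/s; concentrate = 1385.4 kg/s.
A reaching the mixer = 600.6 (from concentrate) + 1030×0.211 = 817.93 kg/s.
Product flow = 1385.4 + 1030 = 2415.4 kg/s; A fraction = 0.339.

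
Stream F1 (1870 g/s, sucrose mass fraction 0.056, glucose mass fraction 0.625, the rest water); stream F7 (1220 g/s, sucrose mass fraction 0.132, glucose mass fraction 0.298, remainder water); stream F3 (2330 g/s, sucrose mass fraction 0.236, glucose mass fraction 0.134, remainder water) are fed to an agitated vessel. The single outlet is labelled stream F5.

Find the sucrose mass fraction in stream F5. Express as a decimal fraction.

Total flow out = 1870 + 1220 + 2330 = 5420 g/s.
sucrose in = 1870×0.056 + 1220×0.132 + 2330×0.236 = 815.64 g/s.
sucrose mass fraction in F5 = 815.64/5420 = 0.150.

0.150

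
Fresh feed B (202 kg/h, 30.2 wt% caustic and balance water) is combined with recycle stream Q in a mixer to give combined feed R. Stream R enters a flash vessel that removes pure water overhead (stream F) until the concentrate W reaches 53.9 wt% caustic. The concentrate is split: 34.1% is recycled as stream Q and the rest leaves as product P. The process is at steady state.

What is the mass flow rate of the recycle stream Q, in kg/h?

58.57 kg/h

Overall caustic balance (none leaves overhead): caustic in fresh feed = caustic in product, i.e. 202×0.302 = (1−0.341)·W·0.539.
W = 61.004/(0.539×0.659) = 171.75 kg/h.
Recycle Q = 0.341×171.75 = 58.565 kg/h.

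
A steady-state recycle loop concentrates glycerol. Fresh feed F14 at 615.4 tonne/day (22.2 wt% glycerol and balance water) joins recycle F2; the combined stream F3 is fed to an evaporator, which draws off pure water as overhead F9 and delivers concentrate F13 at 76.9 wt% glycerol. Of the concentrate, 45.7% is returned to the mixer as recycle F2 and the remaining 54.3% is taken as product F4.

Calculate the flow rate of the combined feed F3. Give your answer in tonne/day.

Overall glycerol balance (none leaves overhead): glycerol in fresh feed = glycerol in product, i.e. 615.4×0.222 = (1−0.457)·F13·0.769.
F13 = 136.62/(0.769×0.543) = 327.18 tonne/day.
Recycle F2 = 0.457×327.18 = 149.52 tonne/day.
Combined feed F3 = 615.4 + 149.52 = 764.92 tonne/day.

764.9 tonne/day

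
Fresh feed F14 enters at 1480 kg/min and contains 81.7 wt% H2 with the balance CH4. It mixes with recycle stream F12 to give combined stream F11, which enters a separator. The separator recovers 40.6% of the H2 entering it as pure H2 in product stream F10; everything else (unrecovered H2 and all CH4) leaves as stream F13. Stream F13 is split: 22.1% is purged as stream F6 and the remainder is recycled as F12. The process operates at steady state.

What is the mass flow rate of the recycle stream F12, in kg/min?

CH4 enters only via F14 and leaves only via the purge: 1480×0.183 = 0.221×(CH4 in F13), and the separator passes all CH4, so CH4 in F11 = CH4 in F13 = 1225.5 kg/min.
H2 in F11: m_A = 1480×0.817 + (1−0.221)·(1−0.406)·m_A, so m_A = 1209.2/0.5373 = 2250.5 kg/min.
F13 = (1−0.406)×2250.5 + 1225.5 = 2562.3 kg/min.
Recycle F12 = (1−0.221)×2562.3 = 1996.1 kg/min.

1996 kg/min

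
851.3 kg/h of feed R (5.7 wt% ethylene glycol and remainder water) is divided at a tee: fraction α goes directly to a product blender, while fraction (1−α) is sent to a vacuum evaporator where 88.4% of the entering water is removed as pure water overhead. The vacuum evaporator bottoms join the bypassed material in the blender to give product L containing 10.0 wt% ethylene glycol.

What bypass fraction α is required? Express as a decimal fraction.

All 851.3×0.057 = 48.524 kg/h of ethylene glycol reaches L, so L = 48.524/0.100 = 485.24 kg/h and vapour = 366.06 kg/h.
The evaporator receives (1−α)·851.3 of feed at 0.943 water and removes 0.884 of that water:
0.884×0.943×(1−α)×851.3 = 366.06
(1−α) = 366.06/709.65 = 0.5158;  α = 0.4842.

0.484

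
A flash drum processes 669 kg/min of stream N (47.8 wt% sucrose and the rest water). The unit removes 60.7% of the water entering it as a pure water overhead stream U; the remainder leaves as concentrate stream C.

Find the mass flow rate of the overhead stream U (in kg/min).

212 kg/min

water entering = 669×0.522 = 349.22 kg/min; overhead removed = 0.607×349.22 = 211.98 kg/min.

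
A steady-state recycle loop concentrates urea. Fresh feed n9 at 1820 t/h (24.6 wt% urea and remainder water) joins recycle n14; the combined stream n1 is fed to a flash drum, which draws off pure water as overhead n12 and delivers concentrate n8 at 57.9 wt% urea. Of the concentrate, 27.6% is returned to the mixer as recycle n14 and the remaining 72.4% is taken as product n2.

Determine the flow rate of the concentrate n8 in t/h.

1068 t/h

Overall urea balance (none leaves overhead): urea in fresh feed = urea in product, i.e. 1820×0.246 = (1−0.276)·n8·0.579.
n8 = 447.72/(0.579×0.724) = 1068 t/h.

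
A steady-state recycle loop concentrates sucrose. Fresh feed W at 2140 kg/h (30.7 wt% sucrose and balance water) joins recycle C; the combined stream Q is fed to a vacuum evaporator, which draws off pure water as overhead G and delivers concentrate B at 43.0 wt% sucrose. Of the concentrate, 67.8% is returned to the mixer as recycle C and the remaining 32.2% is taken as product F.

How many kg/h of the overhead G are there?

612.1 kg/h

Overall sucrose balance (none leaves overhead): sucrose in fresh feed = sucrose in product, i.e. 2140×0.307 = (1−0.678)·B·0.430.
B = 656.98/(0.430×0.322) = 4744.9 kg/h.
Recycle C = 0.678×4744.9 = 3217 kg/h.
Combined feed Q = 2140 + 3217 = 5357 kg/h.
Overhead G = Q − B = 5357 − 4744.9 = 612.14 kg/h.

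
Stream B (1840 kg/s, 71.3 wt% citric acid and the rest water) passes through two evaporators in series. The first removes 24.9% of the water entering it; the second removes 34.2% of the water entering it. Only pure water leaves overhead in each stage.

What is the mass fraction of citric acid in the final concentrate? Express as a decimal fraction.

0.8341

water in feed = 1840×0.287 = 528.08 kg/s.
After stage 1: water left = (1−0.249)×528.08 = 396.59; stream total = 1708.5 kg/s.
After stage 2: water left = (1−0.342)×396.59 = 260.95; final concentrate = 1572.9 kg/s.
citric acid fraction = 1311.9/1572.9 = 0.8341.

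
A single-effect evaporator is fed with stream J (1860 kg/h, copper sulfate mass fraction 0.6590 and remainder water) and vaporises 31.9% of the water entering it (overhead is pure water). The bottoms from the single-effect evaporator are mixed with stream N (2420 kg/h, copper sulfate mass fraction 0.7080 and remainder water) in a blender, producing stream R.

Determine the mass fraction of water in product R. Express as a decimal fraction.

0.2792

Vapour removed = 0.319×0.341×1860 = 202.33 kg/h; concentrate = 1657.7 kg/h.
water reaching the mixer = 431.93 (from concentrate) + 2420×0.292 = 1138.6 kg/h.
Product flow = 1657.7 + 2420 = 4077.7 kg/h; water fraction = 0.2792.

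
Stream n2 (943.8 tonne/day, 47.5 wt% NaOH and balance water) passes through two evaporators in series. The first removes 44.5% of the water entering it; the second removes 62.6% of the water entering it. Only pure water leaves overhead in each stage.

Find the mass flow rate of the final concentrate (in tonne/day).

551.2 tonne/day

water in feed = 943.8×0.525 = 495.5 tonne/day.
After stage 1: water left = (1−0.445)×495.5 = 275; stream total = 723.3 tonne/day.
After stage 2: water left = (1−0.626)×275 = 102.85; final concentrate = 551.15 tonne/day.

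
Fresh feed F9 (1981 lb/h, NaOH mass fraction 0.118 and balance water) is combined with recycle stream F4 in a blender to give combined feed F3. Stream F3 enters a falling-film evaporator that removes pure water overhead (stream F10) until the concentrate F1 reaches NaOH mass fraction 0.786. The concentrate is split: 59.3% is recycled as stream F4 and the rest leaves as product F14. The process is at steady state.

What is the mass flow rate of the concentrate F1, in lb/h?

Overall NaOH balance (none leaves overhead): NaOH in fresh feed = NaOH in product, i.e. 1981×0.118 = (1−0.593)·F1·0.786.
F1 = 233.76/(0.786×0.407) = 730.72 lb/h.

730.7 lb/h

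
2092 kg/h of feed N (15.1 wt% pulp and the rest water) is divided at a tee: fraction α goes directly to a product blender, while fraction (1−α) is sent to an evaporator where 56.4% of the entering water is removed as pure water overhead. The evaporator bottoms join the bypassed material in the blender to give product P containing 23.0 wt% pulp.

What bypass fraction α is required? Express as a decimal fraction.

0.283

All 2092×0.151 = 315.89 kg/h of pulp reaches P, so P = 315.89/0.230 = 1373.4 kg/h and vapour = 718.56 kg/h.
The evaporator receives (1−α)·2092 of feed at 0.849 water and removes 0.564 of that water:
0.564×0.849×(1−α)×2092 = 718.56
(1−α) = 718.56/1001.7 = 0.7173;  α = 0.2827.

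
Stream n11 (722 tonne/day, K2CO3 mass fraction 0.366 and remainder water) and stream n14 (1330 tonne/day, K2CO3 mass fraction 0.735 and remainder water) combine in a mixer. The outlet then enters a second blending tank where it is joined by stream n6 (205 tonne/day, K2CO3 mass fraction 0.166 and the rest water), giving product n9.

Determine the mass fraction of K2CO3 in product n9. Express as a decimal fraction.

0.565

Overall, product flow = 2257 tonne/day.
K2CO3 in = 722×0.366 + 1330×0.735 + 205×0.166 = 1275.8 tonne/day.
K2CO3 fraction in n9 = 0.565.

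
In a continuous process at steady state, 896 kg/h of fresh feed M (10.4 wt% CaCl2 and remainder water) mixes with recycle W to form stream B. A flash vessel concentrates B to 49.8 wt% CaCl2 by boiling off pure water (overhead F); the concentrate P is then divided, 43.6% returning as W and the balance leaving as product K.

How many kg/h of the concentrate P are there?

331.8 kg/h

Overall CaCl2 balance (none leaves overhead): CaCl2 in fresh feed = CaCl2 in product, i.e. 896×0.104 = (1−0.436)·P·0.498.
P = 93.184/(0.498×0.564) = 331.77 kg/h.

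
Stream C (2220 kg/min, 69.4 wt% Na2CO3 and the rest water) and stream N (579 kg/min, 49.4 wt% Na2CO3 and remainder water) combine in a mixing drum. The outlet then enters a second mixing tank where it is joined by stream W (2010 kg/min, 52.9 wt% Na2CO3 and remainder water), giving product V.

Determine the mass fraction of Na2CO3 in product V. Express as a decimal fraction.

0.601

Overall, product flow = 4809 kg/min.
Na2CO3 in = 2220×0.694 + 579×0.494 + 2010×0.529 = 2890 kg/min.
Na2CO3 fraction in V = 0.601.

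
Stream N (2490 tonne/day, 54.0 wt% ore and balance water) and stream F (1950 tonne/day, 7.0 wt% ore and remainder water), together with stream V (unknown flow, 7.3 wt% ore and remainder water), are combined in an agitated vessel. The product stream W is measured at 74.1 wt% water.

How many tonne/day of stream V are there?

1780 tonne/day

Let V be the unknown flow. Total out = 4440 + V.
water balance: 2958.9 + 0.927·V = 0.741·(4440 + V)
(0.927 − 0.741)·V = 0.741×4440 − 2958.9 = 331.14
V = 331.14 / 0.186 = 1780.3 tonne/day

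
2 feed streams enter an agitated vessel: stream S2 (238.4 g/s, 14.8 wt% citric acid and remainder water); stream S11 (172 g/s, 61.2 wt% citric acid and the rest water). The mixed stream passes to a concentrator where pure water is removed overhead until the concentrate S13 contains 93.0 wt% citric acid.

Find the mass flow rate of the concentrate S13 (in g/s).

151.1 g/s

citric acid entering = 238.4×0.148 + 172×0.612 = 140.55 g/s.
All citric acid reports to S13, so S13 = 140.55/0.930 = 151.13 g/s.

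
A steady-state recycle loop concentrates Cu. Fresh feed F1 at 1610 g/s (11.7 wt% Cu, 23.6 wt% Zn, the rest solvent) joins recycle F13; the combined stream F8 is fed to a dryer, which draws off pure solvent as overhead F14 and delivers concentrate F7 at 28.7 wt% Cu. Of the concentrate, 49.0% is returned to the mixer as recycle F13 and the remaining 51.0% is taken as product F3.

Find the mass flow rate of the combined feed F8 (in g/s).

2241 g/s

Overall Cu balance (none leaves overhead): Cu in fresh feed = Cu in product, i.e. 1610×0.117 = (1−0.490)·F7·0.287.
F7 = 188.37/(0.287×0.510) = 1286.9 g/s.
Recycle F13 = 0.490×1286.9 = 630.6 g/s.
Combined feed F8 = 1610 + 630.6 = 2240.6 g/s.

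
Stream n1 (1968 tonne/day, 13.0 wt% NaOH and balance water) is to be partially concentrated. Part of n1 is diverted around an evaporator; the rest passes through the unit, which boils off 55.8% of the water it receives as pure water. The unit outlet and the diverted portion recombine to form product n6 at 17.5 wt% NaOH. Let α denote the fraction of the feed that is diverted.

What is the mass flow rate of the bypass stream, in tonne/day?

All 1968×0.130 = 255.84 tonne/day of NaOH reaches n6, so n6 = 255.84/0.175 = 1461.9 tonne/day and vapour = 506.06 tonne/day.
The evaporator receives (1−α)·1968 of feed at 0.870 water and removes 0.558 of that water:
0.558×0.870×(1−α)×1968 = 506.06
(1−α) = 506.06/955.39 = 0.5297;  α = 0.4703.
Bypass flow = 0.4703×1968 = 925.57 tonne/day.

925.6 tonne/day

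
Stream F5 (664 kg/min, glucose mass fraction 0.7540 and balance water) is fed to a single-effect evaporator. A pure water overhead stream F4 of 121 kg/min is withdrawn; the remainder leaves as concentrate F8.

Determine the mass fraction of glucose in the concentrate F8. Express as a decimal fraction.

glucose is not removed: 664×0.754 = 500.66 kg/min of glucose enters F8.
Concentrate = 664 − 121 = 543 kg/min.
Mass fraction = 500.66/543 = 0.9220.

0.9220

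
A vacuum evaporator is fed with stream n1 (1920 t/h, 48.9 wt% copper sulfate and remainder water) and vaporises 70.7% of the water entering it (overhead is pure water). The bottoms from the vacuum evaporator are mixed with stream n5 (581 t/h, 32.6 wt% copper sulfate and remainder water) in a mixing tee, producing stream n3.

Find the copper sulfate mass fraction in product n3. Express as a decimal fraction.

0.6243

Vapour removed = 0.707×0.511×1920 = 693.65 t/h; concentrate = 1226.3 t/h.
copper sulfate reaching the mixer = 938.88 (from concentrate) + 581×0.326 = 1128.3 t/h.
Product flow = 1226.3 + 581 = 1807.3 t/h; copper sulfate fraction = 0.6243.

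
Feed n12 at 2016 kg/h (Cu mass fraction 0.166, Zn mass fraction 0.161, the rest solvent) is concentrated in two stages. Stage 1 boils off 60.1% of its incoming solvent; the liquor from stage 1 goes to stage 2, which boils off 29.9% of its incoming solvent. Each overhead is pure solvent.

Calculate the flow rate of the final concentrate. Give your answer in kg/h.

solvent in feed = 2016×0.673 = 1356.8 kg/h.
After stage 1: solvent left = (1−0.601)×1356.8 = 541.35; stream total = 1200.6 kg/h.
After stage 2: solvent left = (1−0.299)×541.35 = 379.49; final concentrate = 1038.7 kg/h.

1039 kg/h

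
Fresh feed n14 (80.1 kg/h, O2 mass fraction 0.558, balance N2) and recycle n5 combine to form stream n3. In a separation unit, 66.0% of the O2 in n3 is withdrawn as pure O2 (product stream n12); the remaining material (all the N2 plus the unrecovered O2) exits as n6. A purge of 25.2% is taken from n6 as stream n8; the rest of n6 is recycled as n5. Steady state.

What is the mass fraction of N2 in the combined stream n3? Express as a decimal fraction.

0.701

N2 enters only via n14 and leaves only via the purge: 80.1×0.442 = 0.252×(N2 in n6), and the separation unit passes all N2, so N2 in n3 = N2 in n6 = 140.49 kg/h.
O2 in n3: m_A = 80.1×0.558 + (1−0.252)·(1−0.660)·m_A, so m_A = 44.696/0.7457 = 59.94 kg/h.
n3 = 59.94 + 140.49 = 200.43 kg/h.
N2 fraction in n3 = 140.49/200.43 = 0.701.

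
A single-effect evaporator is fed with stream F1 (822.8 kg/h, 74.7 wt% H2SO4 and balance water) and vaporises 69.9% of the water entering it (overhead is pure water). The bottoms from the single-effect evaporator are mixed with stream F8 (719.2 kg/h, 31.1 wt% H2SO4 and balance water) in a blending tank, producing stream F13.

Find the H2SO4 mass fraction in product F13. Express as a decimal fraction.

0.6003

Vapour removed = 0.699×0.253×822.8 = 145.51 kg/h; concentrate = 677.29 kg/h.
H2SO4 reaching the mixer = 614.63 (from concentrate) + 719.2×0.311 = 838.3 kg/h.
Product flow = 677.29 + 719.2 = 1396.5 kg/h; H2SO4 fraction = 0.6003.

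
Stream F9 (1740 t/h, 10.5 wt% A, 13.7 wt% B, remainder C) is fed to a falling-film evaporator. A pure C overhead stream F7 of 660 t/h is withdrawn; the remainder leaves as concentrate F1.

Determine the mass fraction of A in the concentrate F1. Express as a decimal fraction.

0.169

A is not removed: 1740×0.105 = 182.7 t/h of A enters F1.
Concentrate = 1740 − 660 = 1080 t/h.
Mass fraction = 182.7/1080 = 0.169.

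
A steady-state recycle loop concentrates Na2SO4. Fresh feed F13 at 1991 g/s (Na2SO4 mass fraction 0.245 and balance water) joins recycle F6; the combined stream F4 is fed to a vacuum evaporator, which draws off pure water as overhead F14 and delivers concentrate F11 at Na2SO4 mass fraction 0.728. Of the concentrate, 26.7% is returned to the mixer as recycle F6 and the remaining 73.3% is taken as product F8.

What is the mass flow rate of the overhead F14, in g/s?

Overall Na2SO4 balance (none leaves overhead): Na2SO4 in fresh feed = Na2SO4 in product, i.e. 1991×0.245 = (1−0.267)·F11·0.728.
F11 = 487.8/(0.728×0.733) = 914.12 g/s.
Recycle F6 = 0.267×914.12 = 244.07 g/s.
Combined feed F4 = 1991 + 244.07 = 2235.1 g/s.
Overhead F14 = F4 − F11 = 2235.1 − 914.12 = 1321 g/s.

1321 g/s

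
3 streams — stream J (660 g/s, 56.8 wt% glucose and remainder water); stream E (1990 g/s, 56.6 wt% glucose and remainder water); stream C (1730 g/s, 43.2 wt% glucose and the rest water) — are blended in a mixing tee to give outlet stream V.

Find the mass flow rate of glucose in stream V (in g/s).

2249 g/s

glucose out = glucose in = 660×0.568 + 1990×0.566 + 1730×0.432 = 2248.6 g/s.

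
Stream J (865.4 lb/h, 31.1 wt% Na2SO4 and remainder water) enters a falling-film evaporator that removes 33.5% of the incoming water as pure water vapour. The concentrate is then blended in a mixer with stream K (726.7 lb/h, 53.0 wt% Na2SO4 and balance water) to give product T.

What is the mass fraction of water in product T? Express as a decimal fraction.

Vapour removed = 0.335×0.689×865.4 = 199.75 lb/h; concentrate = 665.65 lb/h.
water reaching the mixer = 396.51 (from concentrate) + 726.7×0.470 = 738.06 lb/h.
Product flow = 665.65 + 726.7 = 1392.4 lb/h; water fraction = 0.530.

0.530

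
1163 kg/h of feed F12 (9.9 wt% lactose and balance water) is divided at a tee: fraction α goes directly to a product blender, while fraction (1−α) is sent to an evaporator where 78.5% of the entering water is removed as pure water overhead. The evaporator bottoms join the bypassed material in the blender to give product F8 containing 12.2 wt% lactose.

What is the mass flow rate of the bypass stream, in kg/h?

853 kg/h

All 1163×0.099 = 115.14 kg/h of lactose reaches F8, so F8 = 115.14/0.122 = 943.75 kg/h and vapour = 219.25 kg/h.
The evaporator receives (1−α)·1163 of feed at 0.901 water and removes 0.785 of that water:
0.785×0.901×(1−α)×1163 = 219.25
(1−α) = 219.25/822.57 = 0.2665;  α = 0.7335.
Bypass flow = 0.7335×1163 = 853.01 kg/h.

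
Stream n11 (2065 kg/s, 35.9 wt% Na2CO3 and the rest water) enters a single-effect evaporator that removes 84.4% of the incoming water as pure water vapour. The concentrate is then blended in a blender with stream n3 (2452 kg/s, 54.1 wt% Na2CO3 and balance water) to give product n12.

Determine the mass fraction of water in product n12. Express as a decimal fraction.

0.392

Vapour removed = 0.844×0.641×2065 = 1117.2 kg/s; concentrate = 947.83 kg/s.
water reaching the mixer = 206.49 (from concentrate) + 2452×0.459 = 1332 kg/s.
Product flow = 947.83 + 2452 = 3399.8 kg/s; water fraction = 0.392.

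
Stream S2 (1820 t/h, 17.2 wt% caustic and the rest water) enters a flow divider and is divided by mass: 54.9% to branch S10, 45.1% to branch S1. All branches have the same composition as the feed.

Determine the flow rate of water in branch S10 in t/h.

Branch S10 total = 0.549×1820 = 999.18 t/h.
water in S10 = 0.828×999.18 = 827.32 t/h.

827.3 t/h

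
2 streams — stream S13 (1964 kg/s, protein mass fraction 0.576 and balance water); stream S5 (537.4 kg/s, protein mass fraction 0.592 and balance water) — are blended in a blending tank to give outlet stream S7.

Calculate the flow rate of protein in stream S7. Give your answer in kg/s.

protein out = protein in = 1964×0.576 + 537.4×0.592 = 1449.4 kg/s.

1449 kg/s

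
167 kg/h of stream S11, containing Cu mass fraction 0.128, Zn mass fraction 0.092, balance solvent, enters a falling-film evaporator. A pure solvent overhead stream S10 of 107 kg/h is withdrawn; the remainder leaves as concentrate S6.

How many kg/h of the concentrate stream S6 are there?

60 kg/h

Concentrate = 167 − 107 = 60 kg/h.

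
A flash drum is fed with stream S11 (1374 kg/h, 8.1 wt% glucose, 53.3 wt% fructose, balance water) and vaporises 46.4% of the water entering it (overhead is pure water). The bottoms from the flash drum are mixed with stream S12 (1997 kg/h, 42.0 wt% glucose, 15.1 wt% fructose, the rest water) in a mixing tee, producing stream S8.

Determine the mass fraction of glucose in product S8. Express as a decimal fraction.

Vapour removed = 0.464×0.386×1374 = 246.09 kg/h; concentrate = 1127.9 kg/h.
glucose reaching the mixer = 111.29 (from concentrate) + 1997×0.420 = 950.03 kg/h.
Product flow = 1127.9 + 1997 = 3124.9 kg/h; glucose fraction = 0.304.

0.304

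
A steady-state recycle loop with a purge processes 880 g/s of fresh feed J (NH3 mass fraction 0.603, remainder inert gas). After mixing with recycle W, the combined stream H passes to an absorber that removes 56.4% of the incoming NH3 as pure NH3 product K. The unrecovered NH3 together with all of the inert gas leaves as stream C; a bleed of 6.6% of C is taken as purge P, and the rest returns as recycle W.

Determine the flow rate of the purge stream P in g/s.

inert gas enters only via J and leaves only via the purge: 880×0.397 = 0.066×(inert gas in C), and the absorber passes all inert gas, so inert gas in H = inert gas in C = 5293.3 g/s.
NH3 in H: m_A = 880×0.603 + (1−0.066)·(1−0.564)·m_A, so m_A = 530.64/0.5928 = 895.18 g/s.
C = (1−0.564)×895.18 + 5293.3 = 5683.6 g/s.
Purge P = 0.066×5683.6 = 375.12 g/s.

375.1 g/s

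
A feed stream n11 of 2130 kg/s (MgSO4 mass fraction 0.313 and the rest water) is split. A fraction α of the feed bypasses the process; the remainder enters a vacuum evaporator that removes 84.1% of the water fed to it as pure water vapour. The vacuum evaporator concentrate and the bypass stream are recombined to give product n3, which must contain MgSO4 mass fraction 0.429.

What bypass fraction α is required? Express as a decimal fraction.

All 2130×0.313 = 666.69 kg/s of MgSO4 reaches n3, so n3 = 666.69/0.429 = 1554.1 kg/s and vapour = 575.94 kg/s.
The evaporator receives (1−α)·2130 of feed at 0.687 water and removes 0.841 of that water:
0.841×0.687×(1−α)×2130 = 575.94
(1−α) = 575.94/1230.6 = 0.4680;  α = 0.5320.

0.532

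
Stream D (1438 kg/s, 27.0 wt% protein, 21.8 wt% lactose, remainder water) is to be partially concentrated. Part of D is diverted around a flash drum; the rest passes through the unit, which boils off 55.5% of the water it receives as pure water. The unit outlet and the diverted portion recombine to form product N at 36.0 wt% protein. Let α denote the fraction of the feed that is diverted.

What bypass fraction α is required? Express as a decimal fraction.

0.120

All 1438×0.270 = 388.26 kg/s of protein reaches N, so N = 388.26/0.360 = 1078.5 kg/s and vapour = 359.5 kg/s.
The evaporator receives (1−α)·1438 of feed at 0.512 water and removes 0.555 of that water:
0.555×0.512×(1−α)×1438 = 359.5
(1−α) = 359.5/408.62 = 0.8798;  α = 0.1202.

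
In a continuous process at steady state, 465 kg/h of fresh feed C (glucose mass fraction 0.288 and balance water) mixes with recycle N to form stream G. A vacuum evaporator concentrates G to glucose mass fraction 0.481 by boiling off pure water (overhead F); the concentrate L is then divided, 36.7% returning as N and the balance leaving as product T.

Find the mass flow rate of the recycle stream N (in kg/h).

161.4 kg/h

Overall glucose balance (none leaves overhead): glucose in fresh feed = glucose in product, i.e. 465×0.288 = (1−0.367)·L·0.481.
L = 133.92/(0.481×0.633) = 439.84 kg/h.
Recycle N = 0.367×439.84 = 161.42 kg/h.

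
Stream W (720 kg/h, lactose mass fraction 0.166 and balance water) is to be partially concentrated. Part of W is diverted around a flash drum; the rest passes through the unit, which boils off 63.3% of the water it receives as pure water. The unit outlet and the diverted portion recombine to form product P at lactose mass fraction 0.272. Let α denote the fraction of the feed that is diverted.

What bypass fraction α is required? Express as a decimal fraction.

0.262

All 720×0.166 = 119.52 kg/h of lactose reaches P, so P = 119.52/0.272 = 439.41 kg/h and vapour = 280.59 kg/h.
The evaporator receives (1−α)·720 of feed at 0.834 water and removes 0.633 of that water:
0.633×0.834×(1−α)×720 = 280.59
(1−α) = 280.59/380.1 = 0.7382;  α = 0.2618.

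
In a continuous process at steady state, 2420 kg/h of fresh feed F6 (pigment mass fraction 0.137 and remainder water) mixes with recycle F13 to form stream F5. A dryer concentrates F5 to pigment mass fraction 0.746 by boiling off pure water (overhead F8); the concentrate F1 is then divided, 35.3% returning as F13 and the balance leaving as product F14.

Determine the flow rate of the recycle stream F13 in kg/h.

242.5 kg/h

Overall pigment balance (none leaves overhead): pigment in fresh feed = pigment in product, i.e. 2420×0.137 = (1−0.353)·F1·0.746.
F1 = 331.54/(0.746×0.647) = 686.9 kg/h.
Recycle F13 = 0.353×686.9 = 242.48 kg/h.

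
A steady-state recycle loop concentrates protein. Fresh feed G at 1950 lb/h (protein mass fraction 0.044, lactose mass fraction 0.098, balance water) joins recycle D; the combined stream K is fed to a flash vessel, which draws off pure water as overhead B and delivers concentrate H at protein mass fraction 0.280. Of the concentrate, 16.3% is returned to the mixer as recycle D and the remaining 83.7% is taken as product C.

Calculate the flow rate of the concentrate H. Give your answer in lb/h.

366.1 lb/h

Overall protein balance (none leaves overhead): protein in fresh feed = protein in product, i.e. 1950×0.044 = (1−0.163)·H·0.280.
H = 85.8/(0.280×0.837) = 366.1 lb/h.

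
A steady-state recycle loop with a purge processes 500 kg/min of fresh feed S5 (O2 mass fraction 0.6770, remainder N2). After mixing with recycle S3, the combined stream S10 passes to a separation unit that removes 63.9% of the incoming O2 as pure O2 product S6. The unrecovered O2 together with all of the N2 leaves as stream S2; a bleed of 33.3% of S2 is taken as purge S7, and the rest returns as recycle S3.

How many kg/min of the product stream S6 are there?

284.9 kg/min

O2 in S10: m_A = 500×0.677 + (1−0.333)·(1−0.639)·m_A, so m_A = 338.5/0.7592 = 445.86 kg/min.
Product S6 = 0.639×445.86 = 284.9 kg/min.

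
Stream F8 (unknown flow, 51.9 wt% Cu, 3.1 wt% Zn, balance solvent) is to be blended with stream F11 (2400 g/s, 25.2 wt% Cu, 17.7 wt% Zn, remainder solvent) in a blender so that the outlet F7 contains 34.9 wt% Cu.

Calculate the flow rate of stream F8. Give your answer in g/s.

1369 g/s

Let F8 be the unknown flow. Total out = 2400 + F8.
Cu balance: 604.8 + 0.519·F8 = 0.349·(2400 + F8)
(0.519 − 0.349)·F8 = 0.349×2400 − 604.8 = 232.8
F8 = 232.8 / 0.170 = 1369.4 g/s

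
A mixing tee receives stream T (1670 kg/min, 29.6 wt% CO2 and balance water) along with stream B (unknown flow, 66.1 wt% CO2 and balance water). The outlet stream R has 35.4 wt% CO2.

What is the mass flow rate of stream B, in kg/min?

315.5 kg/min

Let B be the unknown flow. Total out = 1670 + B.
CO2 balance: 494.32 + 0.661·B = 0.354·(1670 + B)
(0.661 − 0.354)·B = 0.354×1670 − 494.32 = 96.86
B = 96.86 / 0.307 = 315.5 kg/min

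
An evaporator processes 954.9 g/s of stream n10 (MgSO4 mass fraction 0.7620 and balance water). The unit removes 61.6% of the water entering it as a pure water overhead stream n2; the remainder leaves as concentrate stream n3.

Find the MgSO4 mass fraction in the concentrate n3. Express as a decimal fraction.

0.8929

MgSO4 is not removed: 954.9×0.762 = 727.63 g/s of MgSO4 enters n3.
water entering = 954.9×0.238 = 227.27 g/s; overhead removed = 0.616×227.27 = 140 g/s.
Concentrate = 954.9 − 140 = 814.9 g/s.
Mass fraction = 727.63/814.9 = 0.8929.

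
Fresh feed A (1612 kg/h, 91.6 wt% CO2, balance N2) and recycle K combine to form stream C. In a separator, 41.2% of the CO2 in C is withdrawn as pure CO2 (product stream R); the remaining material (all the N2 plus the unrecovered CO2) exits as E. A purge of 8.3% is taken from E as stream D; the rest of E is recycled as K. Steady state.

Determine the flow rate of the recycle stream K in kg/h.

N2 enters only via A and leaves only via the purge: 1612×0.084 = 0.083×(N2 in E), and the separator passes all N2, so N2 in C = N2 in E = 1631.4 kg/h.
CO2 in C: m_A = 1612×0.916 + (1−0.083)·(1−0.412)·m_A, so m_A = 1476.6/0.4608 = 3204.4 kg/h.
E = (1−0.412)×3204.4 + 1631.4 = 3515.6 kg/h.
Recycle K = (1−0.083)×3515.6 = 3223.8 kg/h.

3224 kg/h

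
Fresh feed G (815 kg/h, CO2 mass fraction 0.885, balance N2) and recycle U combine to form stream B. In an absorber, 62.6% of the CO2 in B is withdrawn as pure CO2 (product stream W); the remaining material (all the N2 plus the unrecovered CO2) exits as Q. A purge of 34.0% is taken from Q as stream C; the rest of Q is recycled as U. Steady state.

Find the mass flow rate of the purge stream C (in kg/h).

N2 enters only via G and leaves only via the purge: 815×0.115 = 0.340×(N2 in Q), and the absorber passes all N2, so N2 in B = N2 in Q = 275.66 kg/h.
CO2 in B: m_A = 815×0.885 + (1−0.340)·(1−0.626)·m_A, so m_A = 721.27/0.7532 = 957.67 kg/h.
Q = (1−0.626)×957.67 + 275.66 = 633.83 kg/h.
Purge C = 0.340×633.83 = 215.5 kg/h.

215.5 kg/h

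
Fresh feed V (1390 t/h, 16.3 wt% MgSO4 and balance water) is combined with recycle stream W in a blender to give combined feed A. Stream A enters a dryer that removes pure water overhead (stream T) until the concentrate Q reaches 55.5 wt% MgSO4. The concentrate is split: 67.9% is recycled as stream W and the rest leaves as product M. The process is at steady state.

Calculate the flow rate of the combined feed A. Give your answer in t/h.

Overall MgSO4 balance (none leaves overhead): MgSO4 in fresh feed = MgSO4 in product, i.e. 1390×0.163 = (1−0.679)·Q·0.555.
Q = 226.57/(0.555×0.321) = 1271.8 t/h.
Recycle W = 0.679×1271.8 = 863.52 t/h.
Combined feed A = 1390 + 863.52 = 2253.5 t/h.

2254 t/h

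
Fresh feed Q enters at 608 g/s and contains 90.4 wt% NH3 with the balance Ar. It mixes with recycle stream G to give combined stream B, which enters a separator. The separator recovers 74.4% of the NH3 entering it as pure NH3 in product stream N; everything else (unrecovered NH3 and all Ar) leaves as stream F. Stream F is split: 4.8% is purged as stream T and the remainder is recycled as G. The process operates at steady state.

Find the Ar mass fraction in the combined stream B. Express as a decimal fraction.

Ar enters only via Q and leaves only via the purge: 608×0.096 = 0.048×(Ar in F), and the separator passes all Ar, so Ar in B = Ar in F = 1216 g/s.
NH3 in B: m_A = 608×0.904 + (1−0.048)·(1−0.744)·m_A, so m_A = 549.63/0.7563 = 726.75 g/s.
B = 726.75 + 1216 = 1942.7 g/s.
Ar fraction in B = 1216/1942.7 = 0.626.

0.626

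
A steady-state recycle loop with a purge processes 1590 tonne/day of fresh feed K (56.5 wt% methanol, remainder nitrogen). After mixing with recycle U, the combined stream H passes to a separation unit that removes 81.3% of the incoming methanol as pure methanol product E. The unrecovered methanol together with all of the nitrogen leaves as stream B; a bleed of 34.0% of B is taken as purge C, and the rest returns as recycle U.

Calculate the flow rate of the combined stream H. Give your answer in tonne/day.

nitrogen enters only via K and leaves only via the purge: 1590×0.435 = 0.340×(nitrogen in B), and the separation unit passes all nitrogen, so nitrogen in H = nitrogen in B = 2034.3 tonne/day.
methanol in H: m_A = 1590×0.565 + (1−0.340)·(1−0.813)·m_A, so m_A = 898.35/0.8766 = 1024.8 tonne/day.
H = 1024.8 + 2034.3 = 3059.1 tonne/day.

3059 tonne/day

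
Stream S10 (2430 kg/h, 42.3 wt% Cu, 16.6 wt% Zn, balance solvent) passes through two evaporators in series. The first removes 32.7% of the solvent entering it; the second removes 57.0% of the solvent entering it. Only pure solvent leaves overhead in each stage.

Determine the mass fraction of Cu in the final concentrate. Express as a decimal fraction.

0.598

solvent in feed = 2430×0.411 = 998.73 kg/h.
After stage 1: solvent left = (1−0.327)×998.73 = 672.15; stream total = 2103.4 kg/h.
After stage 2: solvent left = (1−0.570)×672.15 = 289.02; final concentrate = 1720.3 kg/h.
Cu fraction = 1027.9/1720.3 = 0.598.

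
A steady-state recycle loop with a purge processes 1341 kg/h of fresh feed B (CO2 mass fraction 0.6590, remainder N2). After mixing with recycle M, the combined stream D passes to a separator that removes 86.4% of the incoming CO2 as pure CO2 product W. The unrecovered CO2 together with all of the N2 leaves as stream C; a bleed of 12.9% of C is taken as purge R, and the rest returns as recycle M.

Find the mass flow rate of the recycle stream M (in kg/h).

N2 enters only via B and leaves only via the purge: 1341×0.341 = 0.129×(N2 in C), and the separator passes all N2, so N2 in D = N2 in C = 3544.8 kg/h.
CO2 in D: m_A = 1341×0.659 + (1−0.129)·(1−0.864)·m_A, so m_A = 883.72/0.8815 = 1002.5 kg/h.
C = (1−0.864)×1002.5 + 3544.8 = 3681.1 kg/h.
Recycle M = (1−0.129)×3681.1 = 3206.3 kg/h.

3206 kg/h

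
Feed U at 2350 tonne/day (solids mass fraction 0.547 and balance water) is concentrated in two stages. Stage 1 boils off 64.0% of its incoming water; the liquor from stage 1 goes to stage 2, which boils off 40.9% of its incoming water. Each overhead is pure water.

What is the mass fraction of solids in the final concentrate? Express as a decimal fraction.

0.850

water in feed = 2350×0.453 = 1064.5 tonne/day.
After stage 1: water left = (1−0.640)×1064.5 = 383.24; stream total = 1668.7 tonne/day.
After stage 2: water left = (1−0.409)×383.24 = 226.49; final concentrate = 1511.9 tonne/day.
solids fraction = 1285.5/1511.9 = 0.850.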